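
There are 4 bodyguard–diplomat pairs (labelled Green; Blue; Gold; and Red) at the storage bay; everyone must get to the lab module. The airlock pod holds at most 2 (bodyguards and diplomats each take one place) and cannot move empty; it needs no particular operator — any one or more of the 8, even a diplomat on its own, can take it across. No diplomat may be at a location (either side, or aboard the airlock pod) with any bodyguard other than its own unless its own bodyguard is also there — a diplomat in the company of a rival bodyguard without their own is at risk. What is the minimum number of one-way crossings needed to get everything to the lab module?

Following every safe sequence of crossings from the start, the most of the 8 that can be at the lab module as the airlock pod arrives there on crossings 1, 3, 5 is 2, 3, 4 respectively; the best ever achieved is 4 of 8.
From crossing 7 on, no configuration arises that was not already reachable earlier: only 44 distinct safe configurations (who is on which side, and where the airlock pod is) can ever be reached, none of them has everyone across, and every continuation just revisits them. So no valid plan exists.

impossible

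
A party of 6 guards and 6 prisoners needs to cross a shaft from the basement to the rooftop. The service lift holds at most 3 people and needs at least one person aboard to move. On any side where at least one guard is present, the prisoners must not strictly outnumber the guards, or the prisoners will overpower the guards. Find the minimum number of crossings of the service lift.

Following every safe sequence of crossings from the start, the most of the 12 that can be at the rooftop as the service lift arrives there on crossings 1, 3, 5 is 3, 5, 6 respectively; the best ever achieved is 6 of 12.
From crossing 7 on, no configuration arises that was not already reachable earlier: only 17 distinct safe configurations (who is on which side, and where the service lift is) can ever be reached, none of them has everyone across, and every continuation just revisits them. They are: 0 guards + 0 prisoners across (service lift back at the start); 0 guards + 1 prisoner across (service lift there); 0 guards + 1 prisoner across (service lift back at the start); 0 guards + 2 prisoners across (service lift there); 0 guards + 2 prisoners across (service lift back at the start); 0 guards + 3 prisoners across (service lift there); 0 guards + 3 prisoners across (service lift back at the start); 0 guards + 4 prisoners across (service lift there); 0 guards + 4 prisoners across (service lift back at the start); 0 guards + 5 prisoners across (service lift there); 0 guards + 5 prisoners across (service lift back at the start); 0 guards + 6 prisoners across (service lift there); 1 guard + 1 prisoner across (service lift there); 1 guard + 1 prisoner across (service lift back at the start); 2 guards + 2 prisoners across (service lift there); 2 guards + 2 prisoners across (service lift back at the start); 3 guards + 3 prisoners across (service lift there). So no valid plan exists.

impossible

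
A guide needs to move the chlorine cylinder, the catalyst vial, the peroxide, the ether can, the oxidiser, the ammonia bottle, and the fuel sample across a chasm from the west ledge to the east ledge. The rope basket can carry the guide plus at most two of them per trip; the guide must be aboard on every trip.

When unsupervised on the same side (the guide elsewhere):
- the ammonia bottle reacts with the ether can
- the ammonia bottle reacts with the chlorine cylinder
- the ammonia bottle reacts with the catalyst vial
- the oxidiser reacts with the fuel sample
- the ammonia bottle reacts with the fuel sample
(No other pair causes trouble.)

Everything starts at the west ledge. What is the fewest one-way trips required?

Counting alone: the guide can take at most 2 across per trip to the east ledge, so moving all 7 needs at least 4 loaded trips out, with a return between consecutive ones — at least 7 crossings.
The safety rule pushes this higher. Following every safe sequence of crossings, the most of the 7 that can be at the east ledge as the rope basket arrives there on crossing 7 is 6 — never all 7.
So no plan with fewer than 9 crossings exists, and this one achieves 9:
1. Guide goes to the east ledge with the ammonia bottle and the oxidiser.  [the west ledge: the catalyst vial, the chlorine cylinder, the ether can, the fuel sample, the peroxide | the east ledge: the ammonia bottle, the oxidiser]
2. Guide goes back to the west ledge alone.  [the west ledge: the catalyst vial, the chlorine cylinder, the ether can, the fuel sample, the peroxide | the east ledge: the ammonia bottle, the oxidiser]
3. Guide goes to the east ledge with the peroxide.  [the west ledge: the catalyst vial, the chlorine cylinder, the ether can, the fuel sample | the east ledge: the ammonia bottle, the oxidiser, the peroxide]
4. Guide goes back to the west ledge alone.  [the west ledge: the catalyst vial, the chlorine cylinder, the ether can, the fuel sample | the east ledge: the ammonia bottle, the oxidiser, the peroxide]
5. Guide goes to the east ledge with the catalyst vial and the chlorine cylinder.  [the west ledge: the ether can, the fuel sample | the east ledge: the ammonia bottle, the catalyst vial, the chlorine cylinder, the oxidiser, the peroxide]
6. Guide goes back to the west ledge with the ammonia bottle.  [the west ledge: the ammonia bottle, the ether can, the fuel sample | the east ledge: the catalyst vial, the chlorine cylinder, the oxidiser, the peroxide]
7. Guide goes to the east ledge with the ammonia bottle and the ether can.  [the west ledge: the fuel sample | the east ledge: the ammonia bottle, the catalyst vial, the chlorine cylinder, the ether can, the oxidiser, the peroxide]
8. Guide goes back to the west ledge with the ammonia bottle.  [the west ledge: the ammonia bottle, the fuel sample | the east ledge: the catalyst vial, the chlorine cylinder, the ether can, the oxidiser, the peroxide]
9. Guide goes to the east ledge with the ammonia bottle and the fuel sample.  [the west ledge: — | the east ledge: the ammonia bottle, the catalyst vial, the chlorine cylinder, the ether can, the fuel sample, the oxidiser, the peroxide]

9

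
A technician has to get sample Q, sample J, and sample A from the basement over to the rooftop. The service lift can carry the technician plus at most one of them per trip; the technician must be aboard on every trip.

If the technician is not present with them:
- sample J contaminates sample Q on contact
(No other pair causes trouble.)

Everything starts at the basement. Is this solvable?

1. Technician goes to the rooftop with sample Q.
2. Technician goes back to the basement alone.
3. Technician goes to the rooftop with sample A.
4. Technician goes back to the basement alone.
5. Technician goes to the rooftop with sample J.

Yes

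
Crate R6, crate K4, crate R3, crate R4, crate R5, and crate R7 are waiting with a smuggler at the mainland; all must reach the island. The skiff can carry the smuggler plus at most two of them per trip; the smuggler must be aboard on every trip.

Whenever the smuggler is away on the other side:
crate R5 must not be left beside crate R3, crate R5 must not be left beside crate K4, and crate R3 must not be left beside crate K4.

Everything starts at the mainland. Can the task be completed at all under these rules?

Yes

1. Smuggler goes to the island with crate K4 and crate R3.
2. Smuggler goes back to the mainland with crate K4.
3. Smuggler goes to the island with crate K4 and crate R6.
4. Smuggler goes back to the mainland with crate K4.
5. Smuggler goes to the island with crate K4 and crate R4.
6. Smuggler goes back to the mainland with crate K4.
7. Smuggler goes to the island with crate K4 and crate R7.
8. Smuggler goes back to the mainland with crate K4.
9. Smuggler goes to the island with crate K4 and crate R5.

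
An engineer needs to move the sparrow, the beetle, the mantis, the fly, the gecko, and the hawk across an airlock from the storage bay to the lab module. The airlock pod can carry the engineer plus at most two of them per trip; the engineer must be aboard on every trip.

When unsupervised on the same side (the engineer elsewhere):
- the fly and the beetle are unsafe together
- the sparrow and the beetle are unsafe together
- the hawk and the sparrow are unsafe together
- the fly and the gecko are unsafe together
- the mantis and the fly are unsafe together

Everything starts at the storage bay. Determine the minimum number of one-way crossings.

7

Counting alone: the engineer can take at most 2 across per trip to the lab module, so moving all 6 needs at least 3 loaded trips out, with a return between consecutive ones — at least 5 crossings.
The safety rule pushes this higher. Following every safe sequence of crossings, the most of the 6 that can be at the lab module as the airlock pod arrives there on crossing 5 is 5 — never all 6.
So no plan with fewer than 7 crossings exists, and this one achieves 7:
1. Engineer goes to the lab module with the fly and the sparrow.
2. Engineer goes back to the storage bay alone.
3. Engineer goes to the lab module with the beetle and the mantis.
4. Engineer goes back to the storage bay with the fly and the sparrow.
5. Engineer goes to the lab module with the gecko and the hawk.
6. Engineer goes back to the storage bay alone.
7. Engineer goes to the lab module with the fly and the sparrow.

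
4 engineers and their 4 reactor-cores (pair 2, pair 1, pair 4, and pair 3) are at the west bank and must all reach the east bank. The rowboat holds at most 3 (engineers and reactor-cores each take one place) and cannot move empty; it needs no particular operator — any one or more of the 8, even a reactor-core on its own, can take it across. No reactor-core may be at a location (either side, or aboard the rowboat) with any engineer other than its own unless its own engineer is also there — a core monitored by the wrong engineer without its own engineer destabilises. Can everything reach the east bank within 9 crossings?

Yes

Yes — this plan uses 9 crossings (≤ 9):
1. engineer 2 and reactor-core 2 cross → the east bank.
2. engineer 2 crosses ← the west bank.
3. engineer 1, engineer 2, and reactor-core 1 cross → the east bank.
4. engineer 2 and reactor-core 2 cross ← the west bank.
5. engineer 2, engineer 3, and engineer 4 cross → the east bank.
6. reactor-core 1 crosses ← the west bank.
7. reactor-core 1 and reactor-core 2 cross → the east bank.
8. reactor-core 2 crosses ← the west bank.
9. reactor-core 2, reactor-core 3, and reactor-core 4 cross → the east bank.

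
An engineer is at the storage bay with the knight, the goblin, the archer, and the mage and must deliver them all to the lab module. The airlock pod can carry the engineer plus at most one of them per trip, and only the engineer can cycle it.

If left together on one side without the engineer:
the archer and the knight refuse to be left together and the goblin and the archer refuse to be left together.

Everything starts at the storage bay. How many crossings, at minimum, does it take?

Counting alone: the engineer can take at most 1 across per trip to the lab module, so moving all 4 needs at least 4 loaded trips out, with a return between consecutive ones — at least 7 crossings.
The safety rule pushes this higher. Following every safe sequence of crossings, the most of the 4 that can be at the lab module as the airlock pod arrives there on crossing 7 is 3 — never all 4.
So no plan with fewer than 9 crossings exists, and this one achieves 9:
1. Engineer goes to the lab module with the archer.
2. Engineer goes back to the storage bay alone.
3. Engineer goes to the lab module with the knight.
4. Engineer goes back to the storage bay with the archer.
5. Engineer goes to the lab module with the goblin.
6. Engineer goes back to the storage bay alone.
7. Engineer goes to the lab module with the mage.
8. Engineer goes back to the storage bay alone.
9. Engineer goes to the lab module with the archer.

9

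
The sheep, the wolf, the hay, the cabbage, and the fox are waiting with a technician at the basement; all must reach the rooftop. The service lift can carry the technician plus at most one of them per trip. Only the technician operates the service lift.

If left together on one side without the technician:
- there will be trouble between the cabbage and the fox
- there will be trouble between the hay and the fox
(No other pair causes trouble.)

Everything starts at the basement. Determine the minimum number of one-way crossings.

11

Counting alone: the technician can take at most 1 across per trip to the rooftop, so moving all 5 needs at least 5 loaded trips out, with a return between consecutive ones — at least 9 crossings.
The safety rule pushes this higher. Following every safe sequence of crossings, the most of the 5 that can be at the rooftop as the service lift arrives there on crossing 9 is 4 — never all 5.
So no plan with fewer than 11 crossings exists, and this one achieves 11:
1. Technician goes to the rooftop with the fox.  [the basement: the cabbage, the hay, the sheep, the wolf | the rooftop: the fox]
2. Technician goes back to the basement alone.  [the basement: the cabbage, the hay, the sheep, the wolf | the rooftop: the fox]
3. Technician goes to the rooftop with the sheep.  [the basement: the cabbage, the hay, the wolf | the rooftop: the fox, the sheep]
4. Technician goes back to the basement alone.  [the basement: the cabbage, the hay, the wolf | the rooftop: the fox, the sheep]
5. Technician goes to the rooftop with the wolf.  [the basement: the cabbage, the hay | the rooftop: the fox, the sheep, the wolf]
6. Technician goes back to the basement alone.  [the basement: the cabbage, the hay | the rooftop: the fox, the sheep, the wolf]
7. Technician goes to the rooftop with the hay.  [the basement: the cabbage | the rooftop: the fox, the hay, the sheep, the wolf]
8. Technician goes back to the basement with the fox.  [the basement: the cabbage, the fox | the rooftop: the hay, the sheep, the wolf]
9. Technician goes to the rooftop with the cabbage.  [the basement: the fox | the rooftop: the cabbage, the hay, the sheep, the wolf]
10. Technician goes back to the basement alone.  [the basement: the fox | the rooftop: the cabbage, the hay, the sheep, the wolf]
11. Technician goes to the rooftop with the fox.  [the basement: — | the rooftop: the cabbage, the fox, the hay, the sheep, the wolf]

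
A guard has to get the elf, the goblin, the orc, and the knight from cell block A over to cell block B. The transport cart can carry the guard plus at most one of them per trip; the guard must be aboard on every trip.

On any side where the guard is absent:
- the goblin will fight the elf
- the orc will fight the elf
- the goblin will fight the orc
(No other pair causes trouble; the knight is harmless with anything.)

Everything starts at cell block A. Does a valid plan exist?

No

Whatever the first load, the items left behind include a forbidden pair without the guard. No opening move is safe, so no plan exists.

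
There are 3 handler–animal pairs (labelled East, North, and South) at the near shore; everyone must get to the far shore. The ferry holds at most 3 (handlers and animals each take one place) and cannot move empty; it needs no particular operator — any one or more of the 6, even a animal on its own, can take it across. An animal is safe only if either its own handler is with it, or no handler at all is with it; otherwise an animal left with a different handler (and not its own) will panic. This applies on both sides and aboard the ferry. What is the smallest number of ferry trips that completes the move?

5

Counting alone: each trip to the far shore takes at most 3 across and each return brings at least 1 back, so after t trips out (and t−1 returns) at most 3t − (t−1) of the 6 are across; that first reaches 6 at t = 3, so at least 5 crossings are needed.
The plan below uses exactly 5 crossings, so it is optimal:
1. animal East and handler East cross → the far shore.
2. handler East crosses ← the near shore.
3. handler East, handler North, and handler South cross → the far shore.
4. animal East crosses ← the near shore.
5. animal East, animal North, and animal South cross → the far shore.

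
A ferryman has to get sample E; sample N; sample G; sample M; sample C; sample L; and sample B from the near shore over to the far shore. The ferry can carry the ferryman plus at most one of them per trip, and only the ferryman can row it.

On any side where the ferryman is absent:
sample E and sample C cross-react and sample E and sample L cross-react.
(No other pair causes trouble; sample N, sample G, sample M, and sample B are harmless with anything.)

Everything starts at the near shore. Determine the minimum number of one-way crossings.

15

Counting alone: the ferryman can take at most 1 across per trip to the far shore, so moving all 7 needs at least 7 loaded trips out, with a return between consecutive ones — at least 13 crossings.
The safety rule pushes this higher. Following every safe sequence of crossings, the most of the 7 that can be at the far shore as the ferry arrives there on crossing 13 is 6 — never all 7.
So no plan with fewer than 15 crossings exists, and this one achieves 15:
1. Ferryman goes to the far shore with sample E.  [the near shore: sample B, sample C, sample G, sample L, sample M, sample N | the far shore: sample E]
2. Ferryman goes back to the near shore alone.  [the near shore: sample B, sample C, sample G, sample L, sample M, sample N | the far shore: sample E]
3. Ferryman goes to the far shore with sample N.  [the near shore: sample B, sample C, sample G, sample L, sample M | the far shore: sample E, sample N]
4. Ferryman goes back to the near shore alone.  [the near shore: sample B, sample C, sample G, sample L, sample M | the far shore: sample E, sample N]
5. Ferryman goes to the far shore with sample G.  [the near shore: sample B, sample C, sample L, sample M | the far shore: sample E, sample G, sample N]
6. Ferryman goes back to the near shore alone.  [the near shore: sample B, sample C, sample L, sample M | the far shore: sample E, sample G, sample N]
7. Ferryman goes to the far shore with sample M.  [the near shore: sample B, sample C, sample L | the far shore: sample E, sample G, sample M, sample N]
8. Ferryman goes back to the near shore alone.  [the near shore: sample B, sample C, sample L | the far shore: sample E, sample G, sample M, sample N]
9. Ferryman goes to the far shore with sample C.  [the near shore: sample B, sample L | the far shore: sample C, sample E, sample G, sample M, sample N]
10. Ferryman goes back to the near shore with sample E.  [the near shore: sample B, sample E, sample L | the far shore: sample C, sample G, sample M, sample N]
11. Ferryman goes to the far shore with sample L.  [the near shore: sample B, sample E | the far shore: sample C, sample G, sample L, sample M, sample N]
12. Ferryman goes back to the near shore alone.  [the near shore: sample B, sample E | the far shore: sample C, sample G, sample L, sample M, sample N]
13. Ferryman goes to the far shore with sample B.  [the near shore: sample E | the far shore: sample B, sample C, sample G, sample L, sample M, sample N]
14. Ferryman goes back to the near shore alone.  [the near shore: sample E | the far shore: sample B, sample C, sample G, sample L, sample M, sample N]
15. Ferryman goes to the far shore with sample E.  [the near shore: — | the far shore: sample B, sample C, sample E, sample G, sample L, sample M, sample N]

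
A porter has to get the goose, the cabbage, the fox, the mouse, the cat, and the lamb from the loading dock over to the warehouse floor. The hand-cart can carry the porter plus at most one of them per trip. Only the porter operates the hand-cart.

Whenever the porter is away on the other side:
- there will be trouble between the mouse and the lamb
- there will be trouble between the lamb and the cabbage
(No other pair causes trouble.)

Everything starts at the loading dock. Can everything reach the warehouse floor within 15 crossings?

Yes

Yes — this plan uses 13 crossings (≤ 15):
1. Porter goes to the warehouse floor with the lamb.
2. Porter goes back to the loading dock alone.
3. Porter goes to the warehouse floor with the goose.
4. Porter goes back to the loading dock alone.
5. Porter goes to the warehouse floor with the cabbage.
6. Porter goes back to the loading dock with the lamb.
7. Porter goes to the warehouse floor with the mouse.
8. Porter goes back to the loading dock alone.
9. Porter goes to the warehouse floor with the fox.
10. Porter goes back to the loading dock alone.
11. Porter goes to the warehouse floor with the cat.
12. Porter goes back to the loading dock alone.
13. Porter goes to the warehouse floor with the lamb.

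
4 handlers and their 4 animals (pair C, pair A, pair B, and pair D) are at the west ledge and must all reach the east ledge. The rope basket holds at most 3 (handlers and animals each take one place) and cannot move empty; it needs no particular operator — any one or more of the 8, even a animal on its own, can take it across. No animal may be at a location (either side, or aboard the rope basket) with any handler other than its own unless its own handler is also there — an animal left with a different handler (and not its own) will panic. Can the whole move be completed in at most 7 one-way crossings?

No

Counting alone: each trip to the east ledge takes at most 3 across and each return brings at least 1 back, so after t trips out (and t−1 returns) at most 3t − (t−1) of the 8 are across; that first reaches 8 at t = 4, so at least 7 crossings are needed.
The safety rule pushes this higher. Following every safe sequence of crossings, the most of the 8 that can be at the east ledge as the rope basket arrives there on crossing 7 is 7 — never all 8.
So the move cannot be finished within 7 crossings. (The shortest complete plan takes 9:)
1. animal C and handler C cross → the east ledge.
2. handler C crosses ← the west ledge.
3. animal A, handler A, and handler C cross → the east ledge.
4. animal C and handler C cross ← the west ledge.
5. handler B, handler C, and handler D cross → the east ledge.
6. animal A crosses ← the west ledge.
7. animal A and animal C cross → the east ledge.
8. animal C crosses ← the west ledge.
9. animal B, animal C, and animal D cross → the east ledge.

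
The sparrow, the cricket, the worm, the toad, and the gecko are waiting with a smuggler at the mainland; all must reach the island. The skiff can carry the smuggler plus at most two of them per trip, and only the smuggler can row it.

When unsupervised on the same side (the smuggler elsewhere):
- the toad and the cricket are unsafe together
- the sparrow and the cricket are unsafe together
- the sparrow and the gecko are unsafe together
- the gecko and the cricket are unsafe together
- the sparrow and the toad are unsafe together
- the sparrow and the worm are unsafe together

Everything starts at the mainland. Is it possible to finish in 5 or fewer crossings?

No

Counting alone: the smuggler can take at most 2 across per trip to the island, so moving all 5 needs at least 3 loaded trips out, with a return between consecutive ones — at least 5 crossings.
The safety rule pushes this higher. Following every safe sequence of crossings, the most of the 5 that can be at the island as the skiff arrives there on crossing 5 is 4 — never all 5.
So the move cannot be finished within 5 crossings. (The shortest complete plan takes 7:)
1. Smuggler goes to the island with the cricket and the sparrow.  [the mainland: the gecko, the toad, the worm | the island: the cricket, the sparrow]
2. Smuggler goes back to the mainland with the sparrow.  [the mainland: the gecko, the sparrow, the toad, the worm | the island: the cricket]
3. Smuggler goes to the island with the sparrow and the worm.  [the mainland: the gecko, the toad | the island: the cricket, the sparrow, the worm]
4. Smuggler goes back to the mainland with the sparrow.  [the mainland: the gecko, the sparrow, the toad | the island: the cricket, the worm]
5. Smuggler goes to the island with the gecko and the toad.  [the mainland: the sparrow | the island: the cricket, the gecko, the toad, the worm]
6. Smuggler goes back to the mainland with the cricket.  [the mainland: the cricket, the sparrow | the island: the gecko, the toad, the worm]
7. Smuggler goes to the island with the cricket and the sparrow.  [the mainland: — | the island: the cricket, the gecko, the sparrow, the toad, the worm]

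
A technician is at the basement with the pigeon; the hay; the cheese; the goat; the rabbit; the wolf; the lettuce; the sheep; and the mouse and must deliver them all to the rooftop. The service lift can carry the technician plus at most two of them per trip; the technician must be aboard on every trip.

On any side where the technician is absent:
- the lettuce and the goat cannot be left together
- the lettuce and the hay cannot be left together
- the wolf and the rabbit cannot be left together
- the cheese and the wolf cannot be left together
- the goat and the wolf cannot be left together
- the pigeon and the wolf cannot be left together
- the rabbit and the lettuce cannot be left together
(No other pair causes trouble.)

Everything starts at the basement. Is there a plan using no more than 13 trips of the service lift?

Yes

Yes — this plan uses 11 crossings (≤ 13):
1. Technician goes to the rooftop with the lettuce and the wolf.  [the basement: the cheese, the goat, the hay, the mouse, the pigeon, the rabbit, the sheep | the rooftop: the lettuce, the wolf]
2. Technician goes back to the basement alone.  [the basement: the cheese, the goat, the hay, the mouse, the pigeon, the rabbit, the sheep | the rooftop: the lettuce, the wolf]
3. Technician goes to the rooftop with the hay.  [the basement: the cheese, the goat, the mouse, the pigeon, the rabbit, the sheep | the rooftop: the hay, the lettuce, the wolf]
4. Technician goes back to the basement with the lettuce.  [the basement: the cheese, the goat, the lettuce, the mouse, the pigeon, the rabbit, the sheep | the rooftop: the hay, the wolf]
5. Technician goes to the rooftop with the goat and the rabbit.  [the basement: the cheese, the lettuce, the mouse, the pigeon, the sheep | the rooftop: the goat, the hay, the rabbit, the wolf]
6. Technician goes back to the basement with the wolf.  [the basement: the cheese, the lettuce, the mouse, the pigeon, the sheep, the wolf | the rooftop: the goat, the hay, the rabbit]
7. Technician goes to the rooftop with the cheese and the pigeon.  [the basement: the lettuce, the mouse, the sheep, the wolf | the rooftop: the cheese, the goat, the hay, the pigeon, the rabbit]
8. Technician goes back to the basement alone.  [the basement: the lettuce, the mouse, the sheep, the wolf | the rooftop: the cheese, the goat, the hay, the pigeon, the rabbit]
9. Technician goes to the rooftop with the mouse and the sheep.  [the basement: the lettuce, the wolf | the rooftop: the cheese, the goat, the hay, the mouse, the pigeon, the rabbit, the sheep]
10. Technician goes back to the basement alone.  [the basement: the lettuce, the wolf | the rooftop: the cheese, the goat, the hay, the mouse, the pigeon, the rabbit, the sheep]
11. Technician goes to the rooftop with the lettuce and the wolf.  [the basement: — | the rooftop: the cheese, the goat, the hay, the lettuce, the mouse, the pigeon, the rabbit, the sheep, the wolf]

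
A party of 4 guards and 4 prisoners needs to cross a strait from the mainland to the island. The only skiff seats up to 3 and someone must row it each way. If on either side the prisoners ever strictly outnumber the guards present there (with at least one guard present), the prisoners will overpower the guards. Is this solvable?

Yes

1. 2 prisoners → the island.  (the mainland: 4G 2P; the island: 0G 2P)
2. 1 prisoner ← the mainland.  (the mainland: 4G 3P; the island: 0G 1P)
3. 3 prisoners → the island.  (the mainland: 4G 0P; the island: 0G 4P)
4. 1 prisoner ← the mainland.  (the mainland: 4G 1P; the island: 0G 3P)
5. 3 guards → the island.  (the mainland: 1G 1P; the island: 3G 3P)
6. 1 guard and 1 prisoner ← the mainland.  (the mainland: 2G 2P; the island: 2G 2P)
7. 2 guards → the island.  (the mainland: 0G 2P; the island: 4G 2P)
8. 1 prisoner ← the mainland.  (the mainland: 0G 3P; the island: 4G 1P)
9. 3 prisoners → the island.  (the mainland: 0G 0P; the island: 4G 4P)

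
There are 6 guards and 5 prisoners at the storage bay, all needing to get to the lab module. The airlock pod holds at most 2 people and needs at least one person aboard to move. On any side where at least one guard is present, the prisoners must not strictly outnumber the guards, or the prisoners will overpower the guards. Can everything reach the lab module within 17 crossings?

No

Counting alone: each trip to the lab module takes at most 2 across and each return brings at least 1 back, so after t trips out (and t−1 returns) at most 2t − (t−1) of the 11 are across; that first reaches 11 at t = 10, so at least 19 crossings are needed.
Since 17 < 19, 17 crossings cannot be enough. (The shortest complete plan in fact takes 19:)
1. 2 prisoners → the lab module.  (the storage bay: 6G 3P; the lab module: 0G 2P)
2. 1 prisoner ← the storage bay.  (the storage bay: 6G 4P; the lab module: 0G 1P)
3. 2 prisoners → the lab module.  (the storage bay: 6G 2P; the lab module: 0G 3P)
4. 1 prisoner ← the storage bay.  (the storage bay: 6G 3P; the lab module: 0G 2P)
5. 2 guards → the lab module.  (the storage bay: 4G 3P; the lab module: 2G 2P)
6. 1 prisoner ← the storage bay.  (the storage bay: 4G 4P; the lab module: 2G 1P)
7. 1 guard and 1 prisoner → the lab module.  (the storage bay: 3G 3P; the lab module: 3G 2P)
8. 1 guard ← the storage bay.  (the storage bay: 4G 3P; the lab module: 2G 2P)
9. 1 guard and 1 prisoner → the lab module.  (the storage bay: 3G 2P; the lab module: 3G 3P)
10. 1 prisoner ← the storage bay.  (the storage bay: 3G 3P; the lab module: 3G 2P)
11. 1 guard and 1 prisoner → the lab module.  (the storage bay: 2G 2P; the lab module: 4G 3P)
12. 1 guard ← the storage bay.  (the storage bay: 3G 2P; the lab module: 3G 3P)
13. 1 guard and 1 prisoner → the lab module.  (the storage bay: 2G 1P; the lab module: 4G 4P)
14. 1 prisoner ← the storage bay.  (the storage bay: 2G 2P; the lab module: 4G 3P)
15. 1 guard and 1 prisoner → the lab module.  (the storage bay: 1G 1P; the lab module: 5G 4P)
16. 1 guard ← the storage bay.  (the storage bay: 2G 1P; the lab module: 4G 4P)
17. 1 guard and 1 prisoner → the lab module.  (the storage bay: 1G 0P; the lab module: 5G 5P)
18. 1 prisoner ← the storage bay.  (the storage bay: 1G 1P; the lab module: 5G 4P)
19. 1 guard and 1 prisoner → the lab module.  (the storage bay: 0G 0P; the lab module: 6G 5P)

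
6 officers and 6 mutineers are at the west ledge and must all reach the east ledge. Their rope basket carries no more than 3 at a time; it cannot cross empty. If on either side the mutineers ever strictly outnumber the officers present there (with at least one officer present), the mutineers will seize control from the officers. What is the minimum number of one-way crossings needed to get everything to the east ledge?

Following every safe sequence of crossings from the start, the most of the 12 that can be at the east ledge as the rope basket arrives there on crossings 1, 3, 5 is 3, 5, 6 respectively; the best ever achieved is 6 of 12.
From crossing 7 on, no configuration arises that was not already reachable earlier: only 17 distinct safe configurations (who is on which side, and where the rope basket is) can ever be reached, none of them has everyone across, and every continuation just revisits them. They are: 0 officers + 0 mutineers across (rope basket back at the start); 0 officers + 1 mutineer across (rope basket there); 0 officers + 1 mutineer across (rope basket back at the start); 0 officers + 2 mutineers across (rope basket there); 0 officers + 2 mutineers across (rope basket back at the start); 0 officers + 3 mutineers across (rope basket there); 0 officers + 3 mutineers across (rope basket back at the start); 0 officers + 4 mutineers across (rope basket there); 0 officers + 4 mutineers across (rope basket back at the start); 0 officers + 5 mutineers across (rope basket there); 0 officers + 5 mutineers across (rope basket back at the start); 0 officers + 6 mutineers across (rope basket there); 1 officer + 1 mutineer across (rope basket there); 1 officer + 1 mutineer across (rope basket back at the start); 2 officers + 2 mutineers across (rope basket there); 2 officers + 2 mutineers across (rope basket back at the start); 3 officers + 3 mutineers across (rope basket there). So no valid plan exists.

impossible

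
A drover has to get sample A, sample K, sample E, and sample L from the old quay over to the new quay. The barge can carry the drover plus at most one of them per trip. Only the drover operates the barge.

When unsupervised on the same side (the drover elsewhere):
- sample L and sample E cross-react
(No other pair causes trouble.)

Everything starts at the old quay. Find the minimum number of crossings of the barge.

7

Counting alone: the drover can take at most 1 across per trip to the new quay, so moving all 4 needs at least 4 loaded trips out, with a return between consecutive ones — at least 7 crossings.
The plan below uses exactly 7 crossings, so it is optimal:
1. Drover goes to the new quay with sample E.  [the old quay: sample A, sample K, sample L | the new quay: sample E]
2. Drover goes back to the old quay alone.  [the old quay: sample A, sample K, sample L | the new quay: sample E]
3. Drover goes to the new quay with sample A.  [the old quay: sample K, sample L | the new quay: sample A, sample E]
4. Drover goes back to the old quay alone.  [the old quay: sample K, sample L | the new quay: sample A, sample E]
5. Drover goes to the new quay with sample K.  [the old quay: sample L | the new quay: sample A, sample E, sample K]
6. Drover goes back to the old quay alone.  [the old quay: sample L | the new quay: sample A, sample E, sample K]
7. Drover goes to the new quay with sample L.  [the old quay: — | the new quay: sample A, sample E, sample K, sample L]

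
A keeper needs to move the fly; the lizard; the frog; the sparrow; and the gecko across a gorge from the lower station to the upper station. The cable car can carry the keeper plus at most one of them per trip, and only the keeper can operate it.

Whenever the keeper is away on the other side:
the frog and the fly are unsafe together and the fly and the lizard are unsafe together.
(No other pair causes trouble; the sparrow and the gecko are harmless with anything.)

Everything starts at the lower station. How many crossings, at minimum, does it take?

Counting alone: the keeper can take at most 1 across per trip to the upper station, so moving all 5 needs at least 5 loaded trips out, with a return between consecutive ones — at least 9 crossings.
The safety rule pushes this higher. Following every safe sequence of crossings, the most of the 5 that can be at the upper station as the cable car arrives there on crossing 9 is 4 — never all 5.
So no plan with fewer than 11 crossings exists, and this one achieves 11:
1. Keeper goes to the upper station with the fly.
2. Keeper goes back to the lower station alone.
3. Keeper goes to the upper station with the lizard.
4. Keeper goes back to the lower station with the fly.
5. Keeper goes to the upper station with the frog.
6. Keeper goes back to the lower station alone.
7. Keeper goes to the upper station with the sparrow.
8. Keeper goes back to the lower station alone.
9. Keeper goes to the upper station with the gecko.
10. Keeper goes back to the lower station alone.
11. Keeper goes to the upper station with the fly.

11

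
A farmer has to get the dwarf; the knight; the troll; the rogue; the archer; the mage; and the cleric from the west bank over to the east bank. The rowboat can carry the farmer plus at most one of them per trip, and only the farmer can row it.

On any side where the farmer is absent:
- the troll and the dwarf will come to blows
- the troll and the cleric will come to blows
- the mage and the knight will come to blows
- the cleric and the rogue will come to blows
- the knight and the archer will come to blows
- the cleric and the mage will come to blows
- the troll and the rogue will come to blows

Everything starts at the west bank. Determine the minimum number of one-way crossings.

impossible

Whatever the first load, the items left behind include a forbidden pair without the farmer. No opening move is safe, so no plan exists.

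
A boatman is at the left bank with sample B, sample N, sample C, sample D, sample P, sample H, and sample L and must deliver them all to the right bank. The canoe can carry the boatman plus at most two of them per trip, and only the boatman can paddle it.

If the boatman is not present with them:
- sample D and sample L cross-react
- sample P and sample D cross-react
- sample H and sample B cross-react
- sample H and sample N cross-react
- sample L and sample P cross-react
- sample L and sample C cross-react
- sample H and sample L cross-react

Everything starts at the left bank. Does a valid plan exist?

Whatever the first load, the items left behind include a forbidden pair without the boatman. No opening move is safe, so no plan exists.

No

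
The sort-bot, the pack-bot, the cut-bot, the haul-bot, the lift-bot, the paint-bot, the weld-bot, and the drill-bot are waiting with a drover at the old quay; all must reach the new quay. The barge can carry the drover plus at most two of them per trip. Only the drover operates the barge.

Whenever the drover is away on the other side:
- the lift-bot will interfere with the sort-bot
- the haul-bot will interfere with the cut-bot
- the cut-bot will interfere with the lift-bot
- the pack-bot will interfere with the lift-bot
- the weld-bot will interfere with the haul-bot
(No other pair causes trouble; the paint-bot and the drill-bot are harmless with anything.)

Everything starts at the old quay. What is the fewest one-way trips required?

9

Counting alone: the drover can take at most 2 across per trip to the new quay, so moving all 8 needs at least 4 loaded trips out, with a return between consecutive ones — at least 7 crossings.
The safety rule pushes this higher. Following every safe sequence of crossings, the most of the 8 that can be at the new quay as the barge arrives there on crossing 7 is 7 — never all 8.
So no plan with fewer than 9 crossings exists, and this one achieves 9:
1. Drover goes to the new quay with the haul-bot and the lift-bot.
2. Drover goes back to the old quay alone.
3. Drover goes to the new quay with the pack-bot and the sort-bot.
4. Drover goes back to the old quay with the lift-bot.
5. Drover goes to the new quay with the cut-bot and the paint-bot.
6. Drover goes back to the old quay with the haul-bot.
7. Drover goes to the new quay with the drill-bot and the weld-bot.
8. Drover goes back to the old quay alone.
9. Drover goes to the new quay with the haul-bot and the lift-bot.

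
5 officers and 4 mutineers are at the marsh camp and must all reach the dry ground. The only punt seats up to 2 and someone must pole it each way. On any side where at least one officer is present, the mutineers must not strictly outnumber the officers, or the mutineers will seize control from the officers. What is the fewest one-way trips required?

Counting alone: each trip to the dry ground takes at most 2 across and each return brings at least 1 back, so after t trips out (and t−1 returns) at most 2t − (t−1) of the 9 are across; that first reaches 9 at t = 8, so at least 15 crossings are needed.
The plan below uses exactly 15 crossings, so it is optimal:
1. 2 mutineers → the dry ground.  (the marsh camp: 5O 2M; the dry ground: 0O 2M)
2. 1 mutineer ← the marsh camp.  (the marsh camp: 5O 3M; the dry ground: 0O 1M)
3. 2 mutineers → the dry ground.  (the marsh camp: 5O 1M; the dry ground: 0O 3M)
4. 1 mutineer ← the marsh camp.  (the marsh camp: 5O 2M; the dry ground: 0O 2M)
5. 2 officers → the dry ground.  (the marsh camp: 3O 2M; the dry ground: 2O 2M)
6. 1 mutineer ← the marsh camp.  (the marsh camp: 3O 3M; the dry ground: 2O 1M)
7. 1 officer and 1 mutineer → the dry ground.  (the marsh camp: 2O 2M; the dry ground: 3O 2M)
8. 1 officer ← the marsh camp.  (the marsh camp: 3O 2M; the dry ground: 2O 2M)
9. 1 officer and 1 mutineer → the dry ground.  (the marsh camp: 2O 1M; the dry ground: 3O 3M)
10. 1 mutineer ← the marsh camp.  (the marsh camp: 2O 2M; the dry ground: 3O 2M)
11. 1 officer and 1 mutineer → the dry ground.  (the marsh camp: 1O 1M; the dry ground: 4O 3M)
12. 1 officer ← the marsh camp.  (the marsh camp: 2O 1M; the dry ground: 3O 3M)
13. 1 officer and 1 mutineer → the dry ground.  (the marsh camp: 1O 0M; the dry ground: 4O 4M)
14. 1 mutineer ← the marsh camp.  (the marsh camp: 1O 1M; the dry ground: 4O 3M)
15. 1 officer and 1 mutineer → the dry ground.  (the marsh camp: 0O 0M; the dry ground: 5O 4M)

15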